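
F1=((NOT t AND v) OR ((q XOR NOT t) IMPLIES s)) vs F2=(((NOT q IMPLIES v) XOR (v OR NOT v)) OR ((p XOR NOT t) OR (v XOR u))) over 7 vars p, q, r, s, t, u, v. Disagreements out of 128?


F1 = ((NOT t AND v) OR ((q XOR NOT t) IMPLIES s))
F2 = (((NOT q IMPLIES v) XOR (v OR NOT v)) OR ((p XOR NOT t) OR (v XOR u)))
Evaluate both on each of 128 rows (bits = p,q,r,s,t,u,v):
  row 0 [0000000]: F1=0 F2=1 (differ) -> 1
  row 1 [0000001]: F1=1 F2=1 -> 0
  row 2 [0000010]: F1=0 F2=1 (differ) -> 1
  row 3 [0000011]: F1=1 F2=1 -> 0
  row 4 [0000100]: F1=1 F2=1 -> 0
  (every remaining row is evaluated the same way; all 128 results are listed next)
Full result column, 8 rows per line (p,q,r,s fixed per line; t,u,v runs 000..111 left to right):
  rows 0-7 [p,q,r,s=0000]: 10100001  (ones: 3)
  rows 8-15 [p,q,r,s=0001]: 00000001  (ones: 1)
  rows 16-23 [p,q,r,s=0010]: 10100001  (ones: 3)
  rows 24-31 [p,q,r,s=0011]: 00000001  (ones: 1)
  rows 32-39 [p,q,r,s=0100]: 00000110  (ones: 2)
  rows 40-47 [p,q,r,s=0101]: 00001001  (ones: 2)
  rows 48-55 [p,q,r,s=0110]: 00000110  (ones: 2)
  rows 56-63 [p,q,r,s=0111]: 00001001  (ones: 2)
  rows 64-71 [p,q,r,s=1000]: 10110000  (ones: 3)
  rows 72-79 [p,q,r,s=1001]: 00010000  (ones: 1)
  rows 80-87 [p,q,r,s=1010]: 10110000  (ones: 3)
  rows 88-95 [p,q,r,s=1011]: 00010000  (ones: 1)
  rows 96-103 [p,q,r,s=1100]: 10011111  (ones: 6)
  rows 104-111 [p,q,r,s=1101]: 10010000  (ones: 2)
  rows 112-119 [p,q,r,s=1110]: 10011111  (ones: 6)
  rows 120-127 [p,q,r,s=1111]: 10010000  (ones: 2)
Disagreements = 3+1+3+1+2+2+2+2+3+1+3+1+6+2+6+2 = 40

40


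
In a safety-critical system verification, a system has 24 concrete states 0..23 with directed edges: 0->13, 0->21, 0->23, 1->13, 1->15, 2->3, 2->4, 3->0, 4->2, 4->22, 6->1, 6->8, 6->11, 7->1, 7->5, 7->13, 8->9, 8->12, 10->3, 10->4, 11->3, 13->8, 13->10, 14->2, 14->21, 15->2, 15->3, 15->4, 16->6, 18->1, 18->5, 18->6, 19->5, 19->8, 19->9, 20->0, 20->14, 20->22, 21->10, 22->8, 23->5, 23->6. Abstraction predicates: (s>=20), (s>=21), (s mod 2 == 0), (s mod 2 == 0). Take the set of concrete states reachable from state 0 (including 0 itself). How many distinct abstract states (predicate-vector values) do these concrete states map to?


BFS from 0:
Concrete reachable: {0, 1, 2, 3, 4, 5, 6, 8, 9, 10, 11, 12, 13, 15, 21, 22, 23}
Abstract via predicates (s>=20), (s>=21), (s mod 2 == 0), (s mod 2 == 0):
  (0,0,0,0) <- {1, 3, 5, 9, 11, 13, 15}
  (0,0,1,1) <- {0, 2, 4, 6, 8, 10, 12}
  (1,1,0,0) <- {21, 23}
  (1,1,1,1) <- {22}
Distinct abstract states = 4

4


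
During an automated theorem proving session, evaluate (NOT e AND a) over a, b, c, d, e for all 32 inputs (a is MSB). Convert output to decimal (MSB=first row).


Formula: (NOT e AND a) over a, b, c, d, e (32 rows)
Evaluate each row (bits = a,b,c,d,e, MSB first):
  row 0 [00000]: (NOT 0 AND 0) -> 0
  row 1 [00001]: (NOT 1 AND 0) -> 0
  row 2 [00010]: (NOT 0 AND 0) -> 0
  row 3 [00011]: (NOT 1 AND 0) -> 0
  row 4 [00100]: (NOT 0 AND 0) -> 0
  row 5 [00101]: (NOT 1 AND 0) -> 0
  row 6 [00110]: (NOT 0 AND 0) -> 0
  row 7 [00111]: (NOT 1 AND 0) -> 0
  row 8 [01000]: (NOT 0 AND 0) -> 0
  row 9 [01001]: (NOT 1 AND 0) -> 0
  row 10 [01010]: (NOT 0 AND 0) -> 0
  row 11 [01011]: (NOT 1 AND 0) -> 0
  row 12 [01100]: (NOT 0 AND 0) -> 0
  row 13 [01101]: (NOT 1 AND 0) -> 0
  row 14 [01110]: (NOT 0 AND 0) -> 0
  row 15 [01111]: (NOT 1 AND 0) -> 0
  row 16 [10000]: (NOT 0 AND 1) -> 1
  row 17 [10001]: (NOT 1 AND 1) -> 0
  row 18 [10010]: (NOT 0 AND 1) -> 1
  row 19 [10011]: (NOT 1 AND 1) -> 0
  row 20 [10100]: (NOT 0 AND 1) -> 1
  row 21 [10101]: (NOT 1 AND 1) -> 0
  row 22 [10110]: (NOT 0 AND 1) -> 1
  row 23 [10111]: (NOT 1 AND 1) -> 0
  row 24 [11000]: (NOT 0 AND 1) -> 1
  row 25 [11001]: (NOT 1 AND 1) -> 0
  row 26 [11010]: (NOT 0 AND 1) -> 1
  row 27 [11011]: (NOT 1 AND 1) -> 0
  row 28 [11100]: (NOT 0 AND 1) -> 1
  row 29 [11101]: (NOT 1 AND 1) -> 0
  row 30 [11110]: (NOT 0 AND 1) -> 1
  row 31 [11111]: (NOT 1 AND 1) -> 0
Full result column, 4 rows per line (a,b,c fixed per line; d,e runs 00..11 left to right):
  rows 0-3 [a,b,c=000]: 0000  = hex 0
  rows 4-7 [a,b,c=001]: 0000  = hex 0
  rows 8-11 [a,b,c=010]: 0000  = hex 0
  rows 12-15 [a,b,c=011]: 0000  = hex 0
  rows 16-19 [a,b,c=100]: 1010  = hex A
  rows 20-23 [a,b,c=101]: 1010  = hex A
  rows 24-27 [a,b,c=110]: 1010  = hex A
  rows 28-31 [a,b,c=111]: 1010  = hex A
Output column (row 0 .. row 31) = 00000000000000001010101010101010
Output column grouped in 4s = 0000 0000 0000 0000 1010 1010 1010 1010 = 0x0000AAAA
Convert to decimal digit by digit (value = value*16 + digit):
  0 -> 0
  0*16 + 0 = 0
  0*16 + 0 = 0
  0*16 + 0 = 0
  0*16 + 10 (A) = 10
  10*16 + 10 (A) = 170
  170*16 + 10 (A) = 2730
  2730*16 + 10 (A) = 43690
Decimal = 43690

43690


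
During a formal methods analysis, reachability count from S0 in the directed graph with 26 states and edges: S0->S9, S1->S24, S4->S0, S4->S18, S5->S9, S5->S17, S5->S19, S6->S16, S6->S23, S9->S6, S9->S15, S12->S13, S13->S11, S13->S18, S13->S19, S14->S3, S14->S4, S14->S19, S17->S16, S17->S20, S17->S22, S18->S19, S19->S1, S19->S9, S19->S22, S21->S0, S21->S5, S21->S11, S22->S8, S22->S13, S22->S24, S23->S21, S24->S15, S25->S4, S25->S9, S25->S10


BFS from S0:
  layer 0: {S0}
  layer 1: {S9}
  layer 2: {S6, S15}
  layer 3: {S16, S23}
  layer 4: {S21}
  layer 5: {S5, S11}
  layer 6: {S17, S19}
  layer 7: {S1, S20, S22}
  layer 8: {S8, S13, S24}
  layer 9: {S18}
Reachable set: {S0, S1, S5, S6, S8, S9, S11, S13, S15, S16, S17, S18, S19, S20, S21, S22, S23, S24}
Count = 18

18


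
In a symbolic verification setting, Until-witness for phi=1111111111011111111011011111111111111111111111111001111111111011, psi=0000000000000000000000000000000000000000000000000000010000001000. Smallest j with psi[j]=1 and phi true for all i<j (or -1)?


(phi U psi) at 0: need smallest j with psi[j]=1 and phi[i]=1 for all i in [0,j).
Scan from step 0:
  step 0: phi=1, psi=0 -> continue
  step 1: phi=1, psi=0 -> continue
  step 2: phi=1, psi=0 -> continue
  step 3: phi=1, psi=0 -> continue
  step 10: phi=0 -> phi-prefix broken from here
  step 53: psi=1 but phi already failed -> not a witness
  step 60: psi=1 but phi already failed -> not a witness
  end of trace: no witness -> -1
Witness step = -1

-1


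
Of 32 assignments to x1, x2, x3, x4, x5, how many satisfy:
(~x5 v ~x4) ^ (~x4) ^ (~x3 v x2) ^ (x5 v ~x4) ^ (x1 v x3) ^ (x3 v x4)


CNF with 6 clauses over 5 vars (32 assignments).
An assignment satisfies CNF iff every clause has >=1 true literal.
Check each row (bits = x1,x2,x3,x4,x5; clause T/F shown):
  row 0 [00000]: clauses=TTTTFF -> 0
  row 1 [00001]: clauses=TTTTFF -> 0
  row 2 [00010]: clauses=TFTFFT -> 0
  row 3 [00011]: clauses=FFTTFT -> 0
  row 4 [00100]: clauses=TTFTTT -> 0
  row 5 [00101]: clauses=TTFTTT -> 0
  row 6 [00110]: clauses=TFFFTT -> 0
  row 7 [00111]: clauses=FFFTTT -> 0
  row 8 [01000]: clauses=TTTTFF -> 0
  row 9 [01001]: clauses=TTTTFF -> 0
  row 10 [01010]: clauses=TFTFFT -> 0
  row 11 [01011]: clauses=FFTTFT -> 0
  row 12 [01100]: clauses=TTTTTT -> 1
  row 13 [01101]: clauses=TTTTTT -> 1
  row 14 [01110]: clauses=TFTFTT -> 0
  row 15 [01111]: clauses=FFTTTT -> 0
  row 16 [10000]: clauses=TTTTTF -> 0
  row 17 [10001]: clauses=TTTTTF -> 0
  row 18 [10010]: clauses=TFTFTT -> 0
  row 19 [10011]: clauses=FFTTTT -> 0
  row 20 [10100]: clauses=TTFTTT -> 0
  row 21 [10101]: clauses=TTFTTT -> 0
  row 22 [10110]: clauses=TFFFTT -> 0
  row 23 [10111]: clauses=FFFTTT -> 0
  row 24 [11000]: clauses=TTTTTF -> 0
  row 25 [11001]: clauses=TTTTTF -> 0
  row 26 [11010]: clauses=TFTFTT -> 0
  row 27 [11011]: clauses=FFTTTT -> 0
  row 28 [11100]: clauses=TTTTTT -> 1
  row 29 [11101]: clauses=TTTTTT -> 1
  row 30 [11110]: clauses=TFTFTT -> 0
  row 31 [11111]: clauses=FFTTTT -> 0
Full result column, 8 rows per line (x1,x2 fixed per line; x3,x4,x5 runs 000..111 left to right):
  rows 0-7 [x1,x2=00]: 00000000  (ones: 0)
  rows 8-15 [x1,x2=01]: 00001100  (ones: 2)
  rows 16-23 [x1,x2=10]: 00000000  (ones: 0)
  rows 24-31 [x1,x2=11]: 00001100  (ones: 2)
Satisfying assignments = 0+2+0+2 = 4

4


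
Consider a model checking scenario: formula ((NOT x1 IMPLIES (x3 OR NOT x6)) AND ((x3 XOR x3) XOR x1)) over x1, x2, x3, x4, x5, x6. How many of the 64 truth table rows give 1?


Formula: ((NOT x1 IMPLIES (x3 OR NOT x6)) AND ((x3 XOR x3) XOR x1)) over 6 vars (64 rows)
Evaluate each row (x1, x2, x3, x4, x5, x6 as bits, MSB first):
  row 0 [000000]: ((NOT 0 IMPLIES (0 OR NOT 0)) AND ((0 XOR 0) XOR 0)) -> 0
  row 1 [000001]: ((NOT 0 IMPLIES (0 OR NOT 1)) AND ((0 XOR 0) XOR 0)) -> 0
  row 2 [000010]: ((NOT 0 IMPLIES (0 OR NOT 0)) AND ((0 XOR 0) XOR 0)) -> 0
  row 3 [000011]: ((NOT 0 IMPLIES (0 OR NOT 1)) AND ((0 XOR 0) XOR 0)) -> 0
  row 4 [000100]: ((NOT 0 IMPLIES (0 OR NOT 0)) AND ((0 XOR 0) XOR 0)) -> 0
  (every remaining row is evaluated the same way; all 64 results are listed next)
Full result column, 8 rows per line (x1,x2,x3 fixed per line; x4,x5,x6 runs 000..111 left to right):
  rows 0-7 [x1,x2,x3=000]: 00000000  (ones: 0)
  rows 8-15 [x1,x2,x3=001]: 00000000  (ones: 0)
  rows 16-23 [x1,x2,x3=010]: 00000000  (ones: 0)
  rows 24-31 [x1,x2,x3=011]: 00000000  (ones: 0)
  rows 32-39 [x1,x2,x3=100]: 11111111  (ones: 8)
  rows 40-47 [x1,x2,x3=101]: 11111111  (ones: 8)
  rows 48-55 [x1,x2,x3=110]: 11111111  (ones: 8)
  rows 56-63 [x1,x2,x3=111]: 11111111  (ones: 8)
Count of 1-rows = 0+0+0+0+8+8+8+8 = 32

32


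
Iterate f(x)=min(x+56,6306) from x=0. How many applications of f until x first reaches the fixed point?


Step 1: x=0, cap=6306, increment=56
Step 2: x grows by 56 each step until capped at 6306; fixed point is x=6306
Step 3: iterations = ceil(6306/56) = 113

113


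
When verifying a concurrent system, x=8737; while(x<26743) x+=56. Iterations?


Step 1: x goes from 8737 toward 26743 by 56; the body runs while x<26743, so iterations = ceil((bound-start)/step)
Step 2: Distance=18006
Step 3: ceil(18006/56)=322

322


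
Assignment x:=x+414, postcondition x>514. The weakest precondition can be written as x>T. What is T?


Formula: wp(x:=E, P) = P[E/x] (substitute E for x in postcondition)
Step 1: Postcondition: x>514
Step 2: Substitute x+414 for x: x+414>514
Step 3: Solve for x: x > 514-414 = 100

100


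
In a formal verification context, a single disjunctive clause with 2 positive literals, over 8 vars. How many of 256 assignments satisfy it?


Step 1: Total=2^8=256
Step 2: Unsat when all 2 false: 2^6=64
Step 3: Sat=256-64=192

192


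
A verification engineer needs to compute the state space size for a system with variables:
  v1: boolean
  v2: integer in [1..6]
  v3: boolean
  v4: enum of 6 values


State space = product of domain sizes of all variables.
Domain sizes:
  v1 (boolean): 2
  v2 (integer in [1..6]): 6
  v3 (boolean): 2
  v4 (enum of 6 values): 6
Product = 2 * 6 * 2 * 6 = 144

144


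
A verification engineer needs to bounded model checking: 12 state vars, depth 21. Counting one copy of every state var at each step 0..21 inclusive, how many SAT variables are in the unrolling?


BMC unrolls to depth k, creating one copy of each state var for steps 0..k.
Step count = 21 + 1 = 22 (steps 0 through 21)
Vars per step = 12
Total = 12 * 22 = 264

264


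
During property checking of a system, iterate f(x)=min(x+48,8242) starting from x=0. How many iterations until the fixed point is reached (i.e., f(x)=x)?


Step 1: x=0, cap=8242, increment=48
Step 2: x grows by 48 each step until capped at 8242; fixed point is x=8242
Step 3: iterations = ceil(8242/48) = 172

172


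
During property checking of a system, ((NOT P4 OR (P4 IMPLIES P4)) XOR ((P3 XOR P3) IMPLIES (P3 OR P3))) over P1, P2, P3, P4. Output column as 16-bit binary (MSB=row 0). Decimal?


Formula: ((NOT P4 OR (P4 IMPLIES P4)) XOR ((P3 XOR P3) IMPLIES (P3 OR P3))) over P1, P2, P3, P4 (16 rows)
Evaluate each row (bits = P1,P2,P3,P4, MSB first):
  row 0 [0000]: ((NOT 0 OR (0 IMPLIES 0)) XOR ((0 XOR 0) IMPLIES (0 OR 0))) -> 0
  row 1 [0001]: ((NOT 1 OR (1 IMPLIES 1)) XOR ((0 XOR 0) IMPLIES (0 OR 0))) -> 0
  row 2 [0010]: ((NOT 0 OR (0 IMPLIES 0)) XOR ((1 XOR 1) IMPLIES (1 OR 1))) -> 0
  row 3 [0011]: ((NOT 1 OR (1 IMPLIES 1)) XOR ((1 XOR 1) IMPLIES (1 OR 1))) -> 0
  row 4 [0100]: ((NOT 0 OR (0 IMPLIES 0)) XOR ((0 XOR 0) IMPLIES (0 OR 0))) -> 0
  row 5 [0101]: ((NOT 1 OR (1 IMPLIES 1)) XOR ((0 XOR 0) IMPLIES (0 OR 0))) -> 0
  row 6 [0110]: ((NOT 0 OR (0 IMPLIES 0)) XOR ((1 XOR 1) IMPLIES (1 OR 1))) -> 0
  row 7 [0111]: ((NOT 1 OR (1 IMPLIES 1)) XOR ((1 XOR 1) IMPLIES (1 OR 1))) -> 0
  row 8 [1000]: ((NOT 0 OR (0 IMPLIES 0)) XOR ((0 XOR 0) IMPLIES (0 OR 0))) -> 0
  row 9 [1001]: ((NOT 1 OR (1 IMPLIES 1)) XOR ((0 XOR 0) IMPLIES (0 OR 0))) -> 0
  row 10 [1010]: ((NOT 0 OR (0 IMPLIES 0)) XOR ((1 XOR 1) IMPLIES (1 OR 1))) -> 0
  row 11 [1011]: ((NOT 1 OR (1 IMPLIES 1)) XOR ((1 XOR 1) IMPLIES (1 OR 1))) -> 0
  row 12 [1100]: ((NOT 0 OR (0 IMPLIES 0)) XOR ((0 XOR 0) IMPLIES (0 OR 0))) -> 0
  row 13 [1101]: ((NOT 1 OR (1 IMPLIES 1)) XOR ((0 XOR 0) IMPLIES (0 OR 0))) -> 0
  row 14 [1110]: ((NOT 0 OR (0 IMPLIES 0)) XOR ((1 XOR 1) IMPLIES (1 OR 1))) -> 0
  row 15 [1111]: ((NOT 1 OR (1 IMPLIES 1)) XOR ((1 XOR 1) IMPLIES (1 OR 1))) -> 0
Full result column, 4 rows per line (P1,P2 fixed per line; P3,P4 runs 00..11 left to right):
  rows 0-3 [P1,P2=00]: 0000  = hex 0
  rows 4-7 [P1,P2=01]: 0000  = hex 0
  rows 8-11 [P1,P2=10]: 0000  = hex 0
  rows 12-15 [P1,P2=11]: 0000  = hex 0
Output column (row 0 .. row 15) = 0000000000000000
Output column grouped in 4s = 0000 0000 0000 0000 = 0x0000
Convert to decimal digit by digit (value = value*16 + digit):
  0 -> 0
  0*16 + 0 = 0
  0*16 + 0 = 0
  0*16 + 0 = 0
Decimal = 0

0


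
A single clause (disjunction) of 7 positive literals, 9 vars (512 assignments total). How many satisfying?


Step 1: Total=2^9=512
Step 2: Unsat when all 7 false: 2^2=4
Step 3: Sat=512-4=508

508


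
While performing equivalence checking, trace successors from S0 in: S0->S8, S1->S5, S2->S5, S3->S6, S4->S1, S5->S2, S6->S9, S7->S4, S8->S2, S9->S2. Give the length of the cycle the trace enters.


Trace from S0 until a state repeats:
  S0 -> S8 -> S2 -> S5 -> S2
S2 first seen at step 2, revisited at step 4.
Cycle length = 4 - 2 = 2

2


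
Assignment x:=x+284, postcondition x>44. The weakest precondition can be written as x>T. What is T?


Formula: wp(x:=E, P) = P[E/x] (substitute E for x in postcondition)
Step 1: Postcondition: x>44
Step 2: Substitute x+284 for x: x+284>44
Step 3: Solve for x: x > 44-284 = -240

-240


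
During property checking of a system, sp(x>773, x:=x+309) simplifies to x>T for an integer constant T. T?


Formula: sp(P, x:=E) = exists old_x. (x = E[old_x/x]) AND P[old_x/x] (old_x is the value of x before the assignment; eliminate old_x by solving x = E[old_x/x] for old_x)
Step 1: Precondition P: x>773, i.e. old_x > 773
Step 2: Assignment gives x = old_x + 309, so old_x = x - 309
Step 3: Substitute into P: x - 309 > 773
Step 4: Simplify: x > 773+309 = 1082

1082


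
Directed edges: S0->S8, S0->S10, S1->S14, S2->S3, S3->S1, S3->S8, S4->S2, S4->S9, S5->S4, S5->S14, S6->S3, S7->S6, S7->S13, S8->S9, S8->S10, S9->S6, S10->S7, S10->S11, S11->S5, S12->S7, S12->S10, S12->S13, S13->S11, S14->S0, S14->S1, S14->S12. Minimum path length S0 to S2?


BFS layer-by-layer from S0:
  dist 0: {S0}
  dist 1: {S8, S10}
  dist 2: {S7, S9, S11}
  dist 3: {S5, S6, S13}
  dist 4: {S3, S4, S14}
  dist 5: {S1, S2, S12}
  -> S2 reached at distance 5
Shortest path length = 5

5


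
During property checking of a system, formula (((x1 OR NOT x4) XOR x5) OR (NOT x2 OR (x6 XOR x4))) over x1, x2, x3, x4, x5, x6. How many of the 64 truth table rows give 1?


Formula: (((x1 OR NOT x4) XOR x5) OR (NOT x2 OR (x6 XOR x4))) over 6 vars (64 rows)
Evaluate each row (x1, x2, x3, x4, x5, x6 as bits, MSB first):
  row 0 [000000]: (((0 OR NOT 0) XOR 0) OR (NOT 0 OR (0 XOR 0))) -> 1
  row 1 [000001]: (((0 OR NOT 0) XOR 0) OR (NOT 0 OR (1 XOR 0))) -> 1
  row 2 [000010]: (((0 OR NOT 0) XOR 1) OR (NOT 0 OR (0 XOR 0))) -> 1
  row 3 [000011]: (((0 OR NOT 0) XOR 1) OR (NOT 0 OR (1 XOR 0))) -> 1
  row 4 [000100]: (((0 OR NOT 1) XOR 0) OR (NOT 0 OR (0 XOR 1))) -> 1
  (every remaining row is evaluated the same way; all 64 results are listed next)
Full result column, 8 rows per line (x1,x2,x3 fixed per line; x4,x5,x6 runs 000..111 left to right):
  rows 0-7 [x1,x2,x3=000]: 11111111  (ones: 8)
  rows 8-15 [x1,x2,x3=001]: 11111111  (ones: 8)
  rows 16-23 [x1,x2,x3=010]: 11011011  (ones: 6)
  rows 24-31 [x1,x2,x3=011]: 11011011  (ones: 6)
  rows 32-39 [x1,x2,x3=100]: 11111111  (ones: 8)
  rows 40-47 [x1,x2,x3=101]: 11111111  (ones: 8)
  rows 48-55 [x1,x2,x3=110]: 11011110  (ones: 6)
  rows 56-63 [x1,x2,x3=111]: 11011110  (ones: 6)
Count of 1-rows = 8+8+6+6+8+8+6+6 = 56

56


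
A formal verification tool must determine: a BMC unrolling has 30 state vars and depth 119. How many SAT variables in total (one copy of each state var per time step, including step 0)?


BMC unrolls to depth k, creating one copy of each state var for steps 0..k.
Step count = 119 + 1 = 120 (steps 0 through 119)
Vars per step = 30
Total = 30 * 120 = 3600

3600


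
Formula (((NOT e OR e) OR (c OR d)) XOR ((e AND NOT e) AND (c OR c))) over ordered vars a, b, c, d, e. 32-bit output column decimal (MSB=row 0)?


Formula: (((NOT e OR e) OR (c OR d)) XOR ((e AND NOT e) AND (c OR c))) over a, b, c, d, e (32 rows)
Evaluate each row (bits = a,b,c,d,e, MSB first):
  row 0 [00000]: (((NOT 0 OR 0) OR (0 OR 0)) XOR ((0 AND NOT 0) AND (0 OR 0))) -> 1
  row 1 [00001]: (((NOT 1 OR 1) OR (0 OR 0)) XOR ((1 AND NOT 1) AND (0 OR 0))) -> 1
  row 2 [00010]: (((NOT 0 OR 0) OR (0 OR 1)) XOR ((0 AND NOT 0) AND (0 OR 0))) -> 1
  row 3 [00011]: (((NOT 1 OR 1) OR (0 OR 1)) XOR ((1 AND NOT 1) AND (0 OR 0))) -> 1
  row 4 [00100]: (((NOT 0 OR 0) OR (1 OR 0)) XOR ((0 AND NOT 0) AND (1 OR 1))) -> 1
  row 5 [00101]: (((NOT 1 OR 1) OR (1 OR 0)) XOR ((1 AND NOT 1) AND (1 OR 1))) -> 1
  row 6 [00110]: (((NOT 0 OR 0) OR (1 OR 1)) XOR ((0 AND NOT 0) AND (1 OR 1))) -> 1
  row 7 [00111]: (((NOT 1 OR 1) OR (1 OR 1)) XOR ((1 AND NOT 1) AND (1 OR 1))) -> 1
  row 8 [01000]: (((NOT 0 OR 0) OR (0 OR 0)) XOR ((0 AND NOT 0) AND (0 OR 0))) -> 1
  row 9 [01001]: (((NOT 1 OR 1) OR (0 OR 0)) XOR ((1 AND NOT 1) AND (0 OR 0))) -> 1
  row 10 [01010]: (((NOT 0 OR 0) OR (0 OR 1)) XOR ((0 AND NOT 0) AND (0 OR 0))) -> 1
  row 11 [01011]: (((NOT 1 OR 1) OR (0 OR 1)) XOR ((1 AND NOT 1) AND (0 OR 0))) -> 1
  row 12 [01100]: (((NOT 0 OR 0) OR (1 OR 0)) XOR ((0 AND NOT 0) AND (1 OR 1))) -> 1
  row 13 [01101]: (((NOT 1 OR 1) OR (1 OR 0)) XOR ((1 AND NOT 1) AND (1 OR 1))) -> 1
  row 14 [01110]: (((NOT 0 OR 0) OR (1 OR 1)) XOR ((0 AND NOT 0) AND (1 OR 1))) -> 1
  row 15 [01111]: (((NOT 1 OR 1) OR (1 OR 1)) XOR ((1 AND NOT 1) AND (1 OR 1))) -> 1
  row 16 [10000]: (((NOT 0 OR 0) OR (0 OR 0)) XOR ((0 AND NOT 0) AND (0 OR 0))) -> 1
  row 17 [10001]: (((NOT 1 OR 1) OR (0 OR 0)) XOR ((1 AND NOT 1) AND (0 OR 0))) -> 1
  row 18 [10010]: (((NOT 0 OR 0) OR (0 OR 1)) XOR ((0 AND NOT 0) AND (0 OR 0))) -> 1
  row 19 [10011]: (((NOT 1 OR 1) OR (0 OR 1)) XOR ((1 AND NOT 1) AND (0 OR 0))) -> 1
  row 20 [10100]: (((NOT 0 OR 0) OR (1 OR 0)) XOR ((0 AND NOT 0) AND (1 OR 1))) -> 1
  row 21 [10101]: (((NOT 1 OR 1) OR (1 OR 0)) XOR ((1 AND NOT 1) AND (1 OR 1))) -> 1
  row 22 [10110]: (((NOT 0 OR 0) OR (1 OR 1)) XOR ((0 AND NOT 0) AND (1 OR 1))) -> 1
  row 23 [10111]: (((NOT 1 OR 1) OR (1 OR 1)) XOR ((1 AND NOT 1) AND (1 OR 1))) -> 1
  row 24 [11000]: (((NOT 0 OR 0) OR (0 OR 0)) XOR ((0 AND NOT 0) AND (0 OR 0))) -> 1
  row 25 [11001]: (((NOT 1 OR 1) OR (0 OR 0)) XOR ((1 AND NOT 1) AND (0 OR 0))) -> 1
  row 26 [11010]: (((NOT 0 OR 0) OR (0 OR 1)) XOR ((0 AND NOT 0) AND (0 OR 0))) -> 1
  row 27 [11011]: (((NOT 1 OR 1) OR (0 OR 1)) XOR ((1 AND NOT 1) AND (0 OR 0))) -> 1
  row 28 [11100]: (((NOT 0 OR 0) OR (1 OR 0)) XOR ((0 AND NOT 0) AND (1 OR 1))) -> 1
  row 29 [11101]: (((NOT 1 OR 1) OR (1 OR 0)) XOR ((1 AND NOT 1) AND (1 OR 1))) -> 1
  row 30 [11110]: (((NOT 0 OR 0) OR (1 OR 1)) XOR ((0 AND NOT 0) AND (1 OR 1))) -> 1
  row 31 [11111]: (((NOT 1 OR 1) OR (1 OR 1)) XOR ((1 AND NOT 1) AND (1 OR 1))) -> 1
Full result column, 4 rows per line (a,b,c fixed per line; d,e runs 00..11 left to right):
  rows 0-3 [a,b,c=000]: 1111  = hex F
  rows 4-7 [a,b,c=001]: 1111  = hex F
  rows 8-11 [a,b,c=010]: 1111  = hex F
  rows 12-15 [a,b,c=011]: 1111  = hex F
  rows 16-19 [a,b,c=100]: 1111  = hex F
  rows 20-23 [a,b,c=101]: 1111  = hex F
  rows 24-27 [a,b,c=110]: 1111  = hex F
  rows 28-31 [a,b,c=111]: 1111  = hex F
Output column (row 0 .. row 31) = 11111111111111111111111111111111
Output column grouped in 4s = 1111 1111 1111 1111 1111 1111 1111 1111 = 0xFFFFFFFF
Convert to decimal digit by digit (value = value*16 + digit):
  F -> 15
  15*16 + 15 (F) = 255
  255*16 + 15 (F) = 4095
  4095*16 + 15 (F) = 65535
  65535*16 + 15 (F) = 1048575
  1048575*16 + 15 (F) = 16777215
  16777215*16 + 15 (F) = 268435455
  268435455*16 + 15 (F) = 4294967295
Decimal = 4294967295

4294967295


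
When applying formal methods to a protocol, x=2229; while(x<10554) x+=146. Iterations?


Step 1: x goes from 2229 toward 10554 by 146; the body runs while x<10554, so iterations = ceil((bound-start)/step)
Step 2: Distance=8325
Step 3: ceil(8325/146)=58

58


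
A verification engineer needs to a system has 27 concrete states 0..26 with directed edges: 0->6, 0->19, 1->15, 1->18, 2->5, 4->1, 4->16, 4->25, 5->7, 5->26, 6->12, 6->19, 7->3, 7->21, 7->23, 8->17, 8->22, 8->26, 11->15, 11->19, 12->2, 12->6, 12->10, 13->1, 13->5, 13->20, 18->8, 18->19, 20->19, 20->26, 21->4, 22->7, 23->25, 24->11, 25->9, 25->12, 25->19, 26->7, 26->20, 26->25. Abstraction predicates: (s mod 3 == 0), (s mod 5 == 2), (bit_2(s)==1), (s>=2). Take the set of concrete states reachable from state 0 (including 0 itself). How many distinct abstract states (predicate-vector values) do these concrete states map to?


BFS from 0:
Concrete reachable: {0, 1, 2, 3, 4, 5, 6, 7, 8, 9, 10, 12, 15, 16, 17, 18, 19, 20, 21, 22, 23, 25, 26}
Abstract via predicates (s mod 3 == 0), (s mod 5 == 2), (bit_2(s)==1), (s>=2):
  (0,0,0,0) <- {1}
  (0,0,0,1) <- {8, 10, 16, 19, 25, 26}
  (0,0,1,1) <- {4, 5, 20, 23}
  (0,1,0,1) <- {2, 17}
  (0,1,1,1) <- {7, 22}
  (1,0,0,0) <- {0}
  (1,0,0,1) <- {3, 9, 18}
  (1,0,1,1) <- {6, 15, 21}
  (1,1,1,1) <- {12}
Distinct abstract states = 9

9


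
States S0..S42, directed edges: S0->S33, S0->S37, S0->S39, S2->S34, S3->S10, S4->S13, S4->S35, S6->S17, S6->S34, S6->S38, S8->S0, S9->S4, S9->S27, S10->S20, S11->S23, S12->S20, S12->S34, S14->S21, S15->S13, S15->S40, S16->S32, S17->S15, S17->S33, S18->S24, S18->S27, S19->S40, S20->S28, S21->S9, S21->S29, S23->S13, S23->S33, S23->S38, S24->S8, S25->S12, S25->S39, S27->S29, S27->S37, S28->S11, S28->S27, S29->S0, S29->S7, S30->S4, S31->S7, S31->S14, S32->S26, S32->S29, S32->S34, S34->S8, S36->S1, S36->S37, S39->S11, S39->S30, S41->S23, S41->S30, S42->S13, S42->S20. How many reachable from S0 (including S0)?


BFS from S0:
  layer 0: {S0}
  layer 1: {S33, S37, S39}
  layer 2: {S11, S30}
  layer 3: {S4, S23}
  layer 4: {S13, S35, S38}
Reachable set: {S0, S4, S11, S13, S23, S30, S33, S35, S37, S38, S39}
Count = 11

11


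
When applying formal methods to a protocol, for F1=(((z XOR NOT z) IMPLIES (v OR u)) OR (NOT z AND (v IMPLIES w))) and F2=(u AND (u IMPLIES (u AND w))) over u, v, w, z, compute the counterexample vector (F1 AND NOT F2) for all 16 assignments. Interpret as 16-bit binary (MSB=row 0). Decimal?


F1 = (((z XOR NOT z) IMPLIES (v OR u)) OR (NOT z AND (v IMPLIES w)))
F2 = (u AND (u IMPLIES (u AND w)))
Counterexample to F1=>F2 is where F1=1 and F2=0.
Evaluate each row (bits = u,v,w,z, MSB first):
  row 0 [0000]: F1=1 F2=0 -> F1&~F2 -> 1
  row 1 [0001]: F1=0 F2=0 -> F1&~F2 -> 0
  row 2 [0010]: F1=1 F2=0 -> F1&~F2 -> 1
  row 3 [0011]: F1=0 F2=0 -> F1&~F2 -> 0
  row 4 [0100]: F1=1 F2=0 -> F1&~F2 -> 1
  row 5 [0101]: F1=1 F2=0 -> F1&~F2 -> 1
  row 6 [0110]: F1=1 F2=0 -> F1&~F2 -> 1
  row 7 [0111]: F1=1 F2=0 -> F1&~F2 -> 1
  row 8 [1000]: F1=1 F2=0 -> F1&~F2 -> 1
  row 9 [1001]: F1=1 F2=0 -> F1&~F2 -> 1
  row 10 [1010]: F1=1 F2=1 -> F1&~F2 -> 0
  row 11 [1011]: F1=1 F2=1 -> F1&~F2 -> 0
  row 12 [1100]: F1=1 F2=0 -> F1&~F2 -> 1
  row 13 [1101]: F1=1 F2=0 -> F1&~F2 -> 1
  row 14 [1110]: F1=1 F2=1 -> F1&~F2 -> 0
  row 15 [1111]: F1=1 F2=1 -> F1&~F2 -> 0
Full result column, 4 rows per line (u,v fixed per line; w,z runs 00..11 left to right):
  rows 0-3 [u,v=00]: 1010  = hex A
  rows 4-7 [u,v=01]: 1111  = hex F
  rows 8-11 [u,v=10]: 1100  = hex C
  rows 12-15 [u,v=11]: 1100  = hex C
Counterexample vector (row 0 .. row 15) = 1010111111001100
Output column grouped in 4s = 1010 1111 1100 1100 = 0xAFCC
Convert to decimal digit by digit (value = value*16 + digit):
  A -> 10
  10*16 + 15 (F) = 175
  175*16 + 12 (C) = 2812
  2812*16 + 12 (C) = 45004
Decimal = 45004

45004


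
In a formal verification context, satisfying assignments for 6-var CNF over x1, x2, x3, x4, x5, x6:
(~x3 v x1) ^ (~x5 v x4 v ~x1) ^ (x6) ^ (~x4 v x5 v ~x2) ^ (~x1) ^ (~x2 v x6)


CNF with 6 clauses over 6 vars (64 assignments).
An assignment satisfies CNF iff every clause has >=1 true literal.
Check each row (bits = x1,x2,x3,x4,x5,x6; clause T/F shown):
  row 0 [000000]: clauses=TTFTTT -> 0
  row 1 [000001]: clauses=TTTTTT -> 1
  row 2 [000010]: clauses=TTFTTT -> 0
  row 3 [000011]: clauses=TTTTTT -> 1
  row 4 [000100]: clauses=TTFTTT -> 0
  (every remaining row is evaluated the same way; all 64 results are listed next)
Full result column, 8 rows per line (x1,x2,x3 fixed per line; x4,x5,x6 runs 000..111 left to right):
  rows 0-7 [x1,x2,x3=000]: 01010101  (ones: 4)
  rows 8-15 [x1,x2,x3=001]: 00000000  (ones: 0)
  rows 16-23 [x1,x2,x3=010]: 01010001  (ones: 3)
  rows 24-31 [x1,x2,x3=011]: 00000000  (ones: 0)
  rows 32-39 [x1,x2,x3=100]: 00000000  (ones: 0)
  rows 40-47 [x1,x2,x3=101]: 00000000  (ones: 0)
  rows 48-55 [x1,x2,x3=110]: 00000000  (ones: 0)
  rows 56-63 [x1,x2,x3=111]: 00000000  (ones: 0)
Satisfying assignments = 4+0+3+0+0+0+0+0 = 7

7


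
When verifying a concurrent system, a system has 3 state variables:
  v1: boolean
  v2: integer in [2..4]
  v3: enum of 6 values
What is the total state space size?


State space = product of domain sizes of all variables.
Domain sizes:
  v1 (boolean): 2
  v2 (integer in [2..4]): 3
  v3 (enum of 6 values): 6
Product = 2 * 3 * 6 = 36

36


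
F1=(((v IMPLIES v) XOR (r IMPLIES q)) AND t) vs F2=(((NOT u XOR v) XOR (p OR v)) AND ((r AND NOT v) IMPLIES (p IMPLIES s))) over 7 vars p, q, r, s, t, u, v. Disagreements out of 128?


F1 = (((v IMPLIES v) XOR (r IMPLIES q)) AND t)
F2 = (((NOT u XOR v) XOR (p OR v)) AND ((r AND NOT v) IMPLIES (p IMPLIES s)))
Evaluate both on each of 128 rows (bits = p,q,r,s,t,u,v):
  row 0 [0000000]: F1=0 F2=1 (differ) -> 1
  row 1 [0000001]: F1=0 F2=1 (differ) -> 1
  row 2 [0000010]: F1=0 F2=0 -> 0
  row 3 [0000011]: F1=0 F2=0 -> 0
  row 4 [0000100]: F1=0 F2=1 (differ) -> 1
  (every remaining row is evaluated the same way; all 128 results are listed next)
Full result column, 8 rows per line (p,q,r,s fixed per line; t,u,v runs 000..111 left to right):
  rows 0-7 [p,q,r,s=0000]: 11001100  (ones: 4)
  rows 8-15 [p,q,r,s=0001]: 11001100  (ones: 4)
  rows 16-23 [p,q,r,s=0010]: 11000011  (ones: 4)
  rows 24-31 [p,q,r,s=0011]: 11000011  (ones: 4)
  rows 32-39 [p,q,r,s=0100]: 11001100  (ones: 4)
  rows 40-47 [p,q,r,s=0101]: 11001100  (ones: 4)
  rows 48-55 [p,q,r,s=0110]: 11001100  (ones: 4)
  rows 56-63 [p,q,r,s=0111]: 11001100  (ones: 4)
  rows 64-71 [p,q,r,s=1000]: 01100110  (ones: 4)
  rows 72-79 [p,q,r,s=1001]: 01100110  (ones: 4)
  rows 80-87 [p,q,r,s=1010]: 01001011  (ones: 4)
  rows 88-95 [p,q,r,s=1011]: 01101001  (ones: 4)
  rows 96-103 [p,q,r,s=1100]: 01100110  (ones: 4)
  rows 104-111 [p,q,r,s=1101]: 01100110  (ones: 4)
  rows 112-119 [p,q,r,s=1110]: 01000100  (ones: 2)
  rows 120-127 [p,q,r,s=1111]: 01100110  (ones: 4)
Disagreements = 4+4+4+4+4+4+4+4+4+4+4+4+4+4+2+4 = 62

62


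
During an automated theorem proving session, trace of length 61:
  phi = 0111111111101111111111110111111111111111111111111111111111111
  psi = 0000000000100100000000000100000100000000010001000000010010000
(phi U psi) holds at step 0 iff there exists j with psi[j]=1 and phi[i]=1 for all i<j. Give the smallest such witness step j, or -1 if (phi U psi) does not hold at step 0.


(phi U psi) at 0: need smallest j with psi[j]=1 and phi[i]=1 for all i in [0,j).
Scan from step 0:
  step 0: phi=0 -> phi-prefix broken from here
  step 10: psi=1 but phi already failed -> not a witness
  step 13: psi=1 but phi already failed -> not a witness
  step 25: psi=1 but phi already failed -> not a witness
  step 31: psi=1 but phi already failed -> not a witness
  step 41: psi=1 but phi already failed -> not a witness
  step 45: psi=1 but phi already failed -> not a witness
  step 53: psi=1 but phi already failed -> not a witness
  step 56: psi=1 but phi already failed -> not a witness
  end of trace: no witness -> -1
Witness step = -1

-1


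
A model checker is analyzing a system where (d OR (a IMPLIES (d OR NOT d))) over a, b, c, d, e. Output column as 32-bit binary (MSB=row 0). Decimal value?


Formula: (d OR (a IMPLIES (d OR NOT d))) over a, b, c, d, e (32 rows)
Evaluate each row (bits = a,b,c,d,e, MSB first):
  row 0 [00000]: (0 OR (0 IMPLIES (0 OR NOT 0))) -> 1
  row 1 [00001]: (0 OR (0 IMPLIES (0 OR NOT 0))) -> 1
  row 2 [00010]: (1 OR (0 IMPLIES (1 OR NOT 1))) -> 1
  row 3 [00011]: (1 OR (0 IMPLIES (1 OR NOT 1))) -> 1
  row 4 [00100]: (0 OR (0 IMPLIES (0 OR NOT 0))) -> 1
  row 5 [00101]: (0 OR (0 IMPLIES (0 OR NOT 0))) -> 1
  row 6 [00110]: (1 OR (0 IMPLIES (1 OR NOT 1))) -> 1
  row 7 [00111]: (1 OR (0 IMPLIES (1 OR NOT 1))) -> 1
  row 8 [01000]: (0 OR (0 IMPLIES (0 OR NOT 0))) -> 1
  row 9 [01001]: (0 OR (0 IMPLIES (0 OR NOT 0))) -> 1
  row 10 [01010]: (1 OR (0 IMPLIES (1 OR NOT 1))) -> 1
  row 11 [01011]: (1 OR (0 IMPLIES (1 OR NOT 1))) -> 1
  row 12 [01100]: (0 OR (0 IMPLIES (0 OR NOT 0))) -> 1
  row 13 [01101]: (0 OR (0 IMPLIES (0 OR NOT 0))) -> 1
  row 14 [01110]: (1 OR (0 IMPLIES (1 OR NOT 1))) -> 1
  row 15 [01111]: (1 OR (0 IMPLIES (1 OR NOT 1))) -> 1
  row 16 [10000]: (0 OR (1 IMPLIES (0 OR NOT 0))) -> 1
  row 17 [10001]: (0 OR (1 IMPLIES (0 OR NOT 0))) -> 1
  row 18 [10010]: (1 OR (1 IMPLIES (1 OR NOT 1))) -> 1
  row 19 [10011]: (1 OR (1 IMPLIES (1 OR NOT 1))) -> 1
  row 20 [10100]: (0 OR (1 IMPLIES (0 OR NOT 0))) -> 1
  row 21 [10101]: (0 OR (1 IMPLIES (0 OR NOT 0))) -> 1
  row 22 [10110]: (1 OR (1 IMPLIES (1 OR NOT 1))) -> 1
  row 23 [10111]: (1 OR (1 IMPLIES (1 OR NOT 1))) -> 1
  row 24 [11000]: (0 OR (1 IMPLIES (0 OR NOT 0))) -> 1
  row 25 [11001]: (0 OR (1 IMPLIES (0 OR NOT 0))) -> 1
  row 26 [11010]: (1 OR (1 IMPLIES (1 OR NOT 1))) -> 1
  row 27 [11011]: (1 OR (1 IMPLIES (1 OR NOT 1))) -> 1
  row 28 [11100]: (0 OR (1 IMPLIES (0 OR NOT 0))) -> 1
  row 29 [11101]: (0 OR (1 IMPLIES (0 OR NOT 0))) -> 1
  row 30 [11110]: (1 OR (1 IMPLIES (1 OR NOT 1))) -> 1
  row 31 [11111]: (1 OR (1 IMPLIES (1 OR NOT 1))) -> 1
Full result column, 4 rows per line (a,b,c fixed per line; d,e runs 00..11 left to right):
  rows 0-3 [a,b,c=000]: 1111  = hex F
  rows 4-7 [a,b,c=001]: 1111  = hex F
  rows 8-11 [a,b,c=010]: 1111  = hex F
  rows 12-15 [a,b,c=011]: 1111  = hex F
  rows 16-19 [a,b,c=100]: 1111  = hex F
  rows 20-23 [a,b,c=101]: 1111  = hex F
  rows 24-27 [a,b,c=110]: 1111  = hex F
  rows 28-31 [a,b,c=111]: 1111  = hex F
Output column (row 0 .. row 31) = 11111111111111111111111111111111
Output column grouped in 4s = 1111 1111 1111 1111 1111 1111 1111 1111 = 0xFFFFFFFF
Convert to decimal digit by digit (value = value*16 + digit):
  F -> 15
  15*16 + 15 (F) = 255
  255*16 + 15 (F) = 4095
  4095*16 + 15 (F) = 65535
  65535*16 + 15 (F) = 1048575
  1048575*16 + 15 (F) = 16777215
  16777215*16 + 15 (F) = 268435455
  268435455*16 + 15 (F) = 4294967295
Decimal = 4294967295

4294967295


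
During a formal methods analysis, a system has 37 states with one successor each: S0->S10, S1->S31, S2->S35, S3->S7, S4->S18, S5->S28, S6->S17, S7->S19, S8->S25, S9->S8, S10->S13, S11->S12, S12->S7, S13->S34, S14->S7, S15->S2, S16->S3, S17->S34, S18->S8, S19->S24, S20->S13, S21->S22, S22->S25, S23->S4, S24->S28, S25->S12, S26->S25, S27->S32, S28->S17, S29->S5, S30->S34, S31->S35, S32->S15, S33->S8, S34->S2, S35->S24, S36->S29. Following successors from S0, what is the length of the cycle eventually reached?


Trace from S0 until a state repeats:
  S0 -> S10 -> S13 -> S34 -> S2 -> S35 -> S24 -> S28 -> S17 -> S34
S34 first seen at step 3, revisited at step 9.
Cycle length = 9 - 3 = 6

6


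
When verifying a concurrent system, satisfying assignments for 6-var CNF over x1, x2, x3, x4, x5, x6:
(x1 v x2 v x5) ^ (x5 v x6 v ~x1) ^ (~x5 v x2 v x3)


CNF with 3 clauses over 6 vars (64 assignments).
An assignment satisfies CNF iff every clause has >=1 true literal.
Check each row (bits = x1,x2,x3,x4,x5,x6; clause T/F shown):
  row 0 [000000]: clauses=FTT -> 0
  row 1 [000001]: clauses=FTT -> 0
  row 2 [000010]: clauses=TTF -> 0
  row 3 [000011]: clauses=TTF -> 0
  row 4 [000100]: clauses=FTT -> 0
  (every remaining row is evaluated the same way; all 64 results are listed next)
Full result column, 8 rows per line (x1,x2,x3 fixed per line; x4,x5,x6 runs 000..111 left to right):
  rows 0-7 [x1,x2,x3=000]: 00000000  (ones: 0)
  rows 8-15 [x1,x2,x3=001]: 00110011  (ones: 4)
  rows 16-23 [x1,x2,x3=010]: 11111111  (ones: 8)
  rows 24-31 [x1,x2,x3=011]: 11111111  (ones: 8)
  rows 32-39 [x1,x2,x3=100]: 01000100  (ones: 2)
  rows 40-47 [x1,x2,x3=101]: 01110111  (ones: 6)
  rows 48-55 [x1,x2,x3=110]: 01110111  (ones: 6)
  rows 56-63 [x1,x2,x3=111]: 01110111  (ones: 6)
Satisfying assignments = 0+4+8+8+2+6+6+6 = 40

40


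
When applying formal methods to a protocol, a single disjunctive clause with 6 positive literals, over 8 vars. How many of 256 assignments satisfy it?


Step 1: Total=2^8=256
Step 2: Unsat when all 6 false: 2^2=4
Step 3: Sat=256-4=252

252


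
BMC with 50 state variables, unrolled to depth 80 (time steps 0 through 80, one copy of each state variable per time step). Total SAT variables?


BMC unrolls to depth k, creating one copy of each state var for steps 0..k.
Step count = 80 + 1 = 81 (steps 0 through 80)
Vars per step = 50
Total = 50 * 81 = 4050

4050


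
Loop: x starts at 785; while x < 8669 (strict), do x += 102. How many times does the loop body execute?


Step 1: x goes from 785 toward 8669 by 102; the body runs while x<8669, so iterations = ceil((bound-start)/step)
Step 2: Distance=7884
Step 3: ceil(7884/102)=78

78


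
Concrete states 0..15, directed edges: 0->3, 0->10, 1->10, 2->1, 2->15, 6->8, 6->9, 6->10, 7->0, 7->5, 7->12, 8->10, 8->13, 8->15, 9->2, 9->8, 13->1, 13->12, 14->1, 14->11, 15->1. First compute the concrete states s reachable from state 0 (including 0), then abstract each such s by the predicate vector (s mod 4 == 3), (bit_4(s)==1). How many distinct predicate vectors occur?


BFS from 0:
Concrete reachable: {0, 3, 10}
Abstract via predicates (s mod 4 == 3), (bit_4(s)==1):
  (0,0) <- {0, 10}
  (1,0) <- {3}
Distinct abstract states = 2

2


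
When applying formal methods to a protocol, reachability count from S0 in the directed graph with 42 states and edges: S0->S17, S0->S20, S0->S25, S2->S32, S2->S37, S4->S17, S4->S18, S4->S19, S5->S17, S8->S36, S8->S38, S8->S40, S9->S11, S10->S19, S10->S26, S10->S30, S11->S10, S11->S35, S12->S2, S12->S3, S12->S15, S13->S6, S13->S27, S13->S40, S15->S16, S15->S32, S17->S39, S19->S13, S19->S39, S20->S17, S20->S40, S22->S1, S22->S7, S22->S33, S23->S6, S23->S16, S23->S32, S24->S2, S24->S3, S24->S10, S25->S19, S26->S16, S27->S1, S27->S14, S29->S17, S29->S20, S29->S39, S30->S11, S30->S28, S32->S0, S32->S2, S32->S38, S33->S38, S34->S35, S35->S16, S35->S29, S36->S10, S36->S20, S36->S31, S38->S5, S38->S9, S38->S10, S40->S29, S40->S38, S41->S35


BFS from S0:
  layer 0: {S0}
  layer 1: {S17, S20, S25}
  layer 2: {S19, S39, S40}
  layer 3: {S13, S29, S38}
  layer 4: {S5, S6, S9, S10, S27}
  layer 5: {S1, S11, S14, S26, S30}
  layer 6: {S16, S28, S35}
Reachable set: {S0, S1, S5, S6, S9, S10, S11, S13, S14, S16, S17, S19, S20, S25, S26, S27, S28, S29, S30, S35, S38, S39, S40}
Count = 23

23


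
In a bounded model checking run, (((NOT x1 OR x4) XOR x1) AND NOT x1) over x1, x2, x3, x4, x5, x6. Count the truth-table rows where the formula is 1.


Formula: (((NOT x1 OR x4) XOR x1) AND NOT x1) over 6 vars (64 rows)
Evaluate each row (x1, x2, x3, x4, x5, x6 as bits, MSB first):
  row 0 [000000]: (((NOT 0 OR 0) XOR 0) AND NOT 0) -> 1
  row 1 [000001]: (((NOT 0 OR 0) XOR 0) AND NOT 0) -> 1
  row 2 [000010]: (((NOT 0 OR 0) XOR 0) AND NOT 0) -> 1
  row 3 [000011]: (((NOT 0 OR 0) XOR 0) AND NOT 0) -> 1
  row 4 [000100]: (((NOT 0 OR 1) XOR 0) AND NOT 0) -> 1
  (every remaining row is evaluated the same way; all 64 results are listed next)
Full result column, 8 rows per line (x1,x2,x3 fixed per line; x4,x5,x6 runs 000..111 left to right):
  rows 0-7 [x1,x2,x3=000]: 11111111  (ones: 8)
  rows 8-15 [x1,x2,x3=001]: 11111111  (ones: 8)
  rows 16-23 [x1,x2,x3=010]: 11111111  (ones: 8)
  rows 24-31 [x1,x2,x3=011]: 11111111  (ones: 8)
  rows 32-39 [x1,x2,x3=100]: 00000000  (ones: 0)
  rows 40-47 [x1,x2,x3=101]: 00000000  (ones: 0)
  rows 48-55 [x1,x2,x3=110]: 00000000  (ones: 0)
  rows 56-63 [x1,x2,x3=111]: 00000000  (ones: 0)
Count of 1-rows = 8+8+8+8+0+0+0+0 = 32

32


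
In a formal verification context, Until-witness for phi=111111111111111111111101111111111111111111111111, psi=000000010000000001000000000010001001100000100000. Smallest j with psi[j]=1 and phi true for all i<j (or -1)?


(phi U psi) at 0: need smallest j with psi[j]=1 and phi[i]=1 for all i in [0,j).
Scan from step 0:
  step 0: phi=1, psi=0 -> continue
  step 1: phi=1, psi=0 -> continue
  step 2: phi=1, psi=0 -> continue
  step 3: phi=1, psi=0 -> continue
  step 7: psi=1 and phi held for [0,7) -> witness found
Witness step = 7

7


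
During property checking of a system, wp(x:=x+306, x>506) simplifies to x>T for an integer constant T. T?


Formula: wp(x:=E, P) = P[E/x] (substitute E for x in postcondition)
Step 1: Postcondition: x>506
Step 2: Substitute x+306 for x: x+306>506
Step 3: Solve for x: x > 506-306 = 200

200


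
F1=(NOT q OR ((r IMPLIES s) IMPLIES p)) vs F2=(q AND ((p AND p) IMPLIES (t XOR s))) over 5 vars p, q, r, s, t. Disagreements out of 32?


F1 = (NOT q OR ((r IMPLIES s) IMPLIES p))
F2 = (q AND ((p AND p) IMPLIES (t XOR s)))
Evaluate both on each of 32 rows (bits = p,q,r,s,t):
  row 0 [00000]: F1=1 F2=0 (differ) -> 1
  row 1 [00001]: F1=1 F2=0 (differ) -> 1
  row 2 [00010]: F1=1 F2=0 (differ) -> 1
  row 3 [00011]: F1=1 F2=0 (differ) -> 1
  row 4 [00100]: F1=1 F2=0 (differ) -> 1
  row 5 [00101]: F1=1 F2=0 (differ) -> 1
  row 6 [00110]: F1=1 F2=0 (differ) -> 1
  row 7 [00111]: F1=1 F2=0 (differ) -> 1
  row 8 [01000]: F1=0 F2=1 (differ) -> 1
  row 9 [01001]: F1=0 F2=1 (differ) -> 1
  row 10 [01010]: F1=0 F2=1 (differ) -> 1
  row 11 [01011]: F1=0 F2=1 (differ) -> 1
  row 12 [01100]: F1=1 F2=1 -> 0
  row 13 [01101]: F1=1 F2=1 -> 0
  row 14 [01110]: F1=0 F2=1 (differ) -> 1
  row 15 [01111]: F1=0 F2=1 (differ) -> 1
  row 16 [10000]: F1=1 F2=0 (differ) -> 1
  row 17 [10001]: F1=1 F2=0 (differ) -> 1
  row 18 [10010]: F1=1 F2=0 (differ) -> 1
  row 19 [10011]: F1=1 F2=0 (differ) -> 1
  row 20 [10100]: F1=1 F2=0 (differ) -> 1
  row 21 [10101]: F1=1 F2=0 (differ) -> 1
  row 22 [10110]: F1=1 F2=0 (differ) -> 1
  row 23 [10111]: F1=1 F2=0 (differ) -> 1
  row 24 [11000]: F1=1 F2=0 (differ) -> 1
  row 25 [11001]: F1=1 F2=1 -> 0
  row 26 [11010]: F1=1 F2=1 -> 0
  row 27 [11011]: F1=1 F2=0 (differ) -> 1
  row 28 [11100]: F1=1 F2=0 (differ) -> 1
  row 29 [11101]: F1=1 F2=1 -> 0
  row 30 [11110]: F1=1 F2=1 -> 0
  row 31 [11111]: F1=1 F2=0 (differ) -> 1
Full result column, 8 rows per line (p,q fixed per line; r,s,t runs 000..111 left to right):
  rows 0-7 [p,q=00]: 11111111  (ones: 8)
  rows 8-15 [p,q=01]: 11110011  (ones: 6)
  rows 16-23 [p,q=10]: 11111111  (ones: 8)
  rows 24-31 [p,q=11]: 10011001  (ones: 4)
Disagreements = 8+6+8+4 = 26

26


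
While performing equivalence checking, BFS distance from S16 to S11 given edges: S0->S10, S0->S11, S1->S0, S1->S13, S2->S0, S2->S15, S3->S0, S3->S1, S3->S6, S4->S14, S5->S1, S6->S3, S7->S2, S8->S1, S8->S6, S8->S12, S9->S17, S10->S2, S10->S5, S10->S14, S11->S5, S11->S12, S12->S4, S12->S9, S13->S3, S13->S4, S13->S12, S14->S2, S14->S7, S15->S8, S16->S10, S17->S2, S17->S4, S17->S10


BFS layer-by-layer from S16:
  dist 0: {S16}
  dist 1: {S10}
  dist 2: {S2, S5, S14}
  dist 3: {S0, S1, S7, S15}
  dist 4: {S8, S11, S13}
  -> S11 reached at distance 4
Shortest path length = 4

4
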